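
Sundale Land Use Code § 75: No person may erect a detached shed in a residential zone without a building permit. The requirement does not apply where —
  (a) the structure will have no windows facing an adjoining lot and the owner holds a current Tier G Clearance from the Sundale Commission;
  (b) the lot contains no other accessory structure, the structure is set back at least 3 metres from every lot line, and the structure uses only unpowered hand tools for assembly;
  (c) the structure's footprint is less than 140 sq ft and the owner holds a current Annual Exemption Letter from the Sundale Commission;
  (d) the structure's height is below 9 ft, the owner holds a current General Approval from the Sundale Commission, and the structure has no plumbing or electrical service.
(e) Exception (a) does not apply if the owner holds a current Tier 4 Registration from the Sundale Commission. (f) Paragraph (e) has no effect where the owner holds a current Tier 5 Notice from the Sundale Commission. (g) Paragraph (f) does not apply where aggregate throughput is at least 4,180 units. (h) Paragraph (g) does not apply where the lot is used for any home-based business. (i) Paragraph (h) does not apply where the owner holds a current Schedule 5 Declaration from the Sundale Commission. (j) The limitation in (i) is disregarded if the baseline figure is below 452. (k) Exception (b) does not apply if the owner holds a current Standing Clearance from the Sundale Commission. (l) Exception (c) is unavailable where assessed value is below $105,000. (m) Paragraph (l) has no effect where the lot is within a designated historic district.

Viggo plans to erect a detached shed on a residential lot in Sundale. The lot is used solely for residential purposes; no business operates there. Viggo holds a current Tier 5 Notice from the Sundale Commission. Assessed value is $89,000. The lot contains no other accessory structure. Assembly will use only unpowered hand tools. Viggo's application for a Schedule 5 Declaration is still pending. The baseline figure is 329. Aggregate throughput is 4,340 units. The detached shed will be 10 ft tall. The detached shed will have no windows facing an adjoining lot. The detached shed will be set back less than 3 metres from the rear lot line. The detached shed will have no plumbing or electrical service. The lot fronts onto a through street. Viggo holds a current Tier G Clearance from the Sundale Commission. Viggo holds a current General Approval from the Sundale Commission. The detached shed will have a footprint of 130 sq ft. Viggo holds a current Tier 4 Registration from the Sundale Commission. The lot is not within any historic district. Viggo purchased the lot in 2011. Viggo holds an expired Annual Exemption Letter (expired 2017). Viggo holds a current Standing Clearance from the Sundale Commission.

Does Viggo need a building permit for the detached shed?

Yes — Viggo must obtain a building permit.

All of (a)'s requirements are met (no windows face an adjoining lot; a current Tier G Clearance is held). However, paragraphs (e)–(j) must be considered: (e) applies — a current Tier 4 Registration is held. (f) applies (a current Tier 5 Notice is held), but yields to (g): (g) is triggered — aggregate throughput is 4,340 units, meeting the 4,180 units threshold. (h), which would lift (g), is not triggered — the lot is solely residential. Exception (a) does not apply.
Exception (b) requires that the structure is set back at least 3 metres from every lot line; but the rear setback is under 3 m, so (b) is unavailable.
Exception (c) requires that the owner holds a current Annual Exemption Letter from the Sundale Commission; but no current Annual Exemption Letter is held, so (c) is unavailable.
Exception (d) does not apply: the structure's height is 10 ft, not below 9 ft.
None of the exceptions is available; § 75 applies in full.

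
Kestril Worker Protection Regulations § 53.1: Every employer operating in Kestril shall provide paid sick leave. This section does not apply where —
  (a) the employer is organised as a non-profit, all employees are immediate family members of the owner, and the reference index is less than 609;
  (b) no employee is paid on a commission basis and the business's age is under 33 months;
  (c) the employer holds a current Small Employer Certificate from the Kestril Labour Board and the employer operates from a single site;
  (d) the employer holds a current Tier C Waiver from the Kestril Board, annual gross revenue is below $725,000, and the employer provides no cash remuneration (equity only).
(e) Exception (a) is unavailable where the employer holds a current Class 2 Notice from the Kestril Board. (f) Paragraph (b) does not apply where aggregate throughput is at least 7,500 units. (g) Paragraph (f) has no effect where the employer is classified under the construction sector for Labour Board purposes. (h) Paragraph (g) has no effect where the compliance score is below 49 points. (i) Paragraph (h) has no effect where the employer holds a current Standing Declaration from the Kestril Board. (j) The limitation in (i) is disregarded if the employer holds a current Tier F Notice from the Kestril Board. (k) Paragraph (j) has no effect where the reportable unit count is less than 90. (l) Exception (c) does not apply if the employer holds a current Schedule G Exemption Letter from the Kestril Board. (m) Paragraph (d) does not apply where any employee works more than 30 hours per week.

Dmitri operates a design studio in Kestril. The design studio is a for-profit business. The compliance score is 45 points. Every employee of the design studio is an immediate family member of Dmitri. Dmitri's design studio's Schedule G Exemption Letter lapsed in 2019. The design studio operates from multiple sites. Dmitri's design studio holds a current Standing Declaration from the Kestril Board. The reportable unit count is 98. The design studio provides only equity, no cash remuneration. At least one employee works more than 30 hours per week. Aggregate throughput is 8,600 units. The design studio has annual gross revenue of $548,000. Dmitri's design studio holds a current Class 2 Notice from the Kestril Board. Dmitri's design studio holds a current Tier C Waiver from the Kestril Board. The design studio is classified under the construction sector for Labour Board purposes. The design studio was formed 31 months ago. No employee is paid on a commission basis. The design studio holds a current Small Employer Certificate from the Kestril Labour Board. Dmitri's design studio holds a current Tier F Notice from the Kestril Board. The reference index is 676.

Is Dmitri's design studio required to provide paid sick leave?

Yes — Dmitri's design studio must provide paid sick leave.

Exception (a) fails — the employer is for-profit.
Exception (b) is satisfied on its face — no employee is paid on commission; the business's age is 31 months, under the 33 months limit. But applying paragraphs (f)–(k): (f) operates — aggregate throughput is 8,600 units, meeting the 7,500 units threshold. (g) is engaged (the design studio is classified under the construction sector), but is displaced by (h): (h) operates — the compliance score is 45 points, below the 49 points limit. (i) is triggered (a current Standing Declaration is held), but is displaced by (j): (j) operates against (i): a current Tier F Notice is held. (k), which would lift (j), is not triggered — the reportable unit count is 98, not less than 90. So (b) is unavailable.
Exception (c) requires that the employer operates from a single site; but the employer operates from multiple sites, so (c) is unavailable.
Exception (d)'s conditions are all satisfied: a current Tier C Waiver is held; annual gross revenue is $548,000, below the $725,000 limit; remuneration is equity-only. However, paragraph (m) must be considered: (m) operates against (d): at least one employee exceeds 30 hours/week. So (d) is unavailable.
No exception is made out. Dmitri's design studio falls within the general rule.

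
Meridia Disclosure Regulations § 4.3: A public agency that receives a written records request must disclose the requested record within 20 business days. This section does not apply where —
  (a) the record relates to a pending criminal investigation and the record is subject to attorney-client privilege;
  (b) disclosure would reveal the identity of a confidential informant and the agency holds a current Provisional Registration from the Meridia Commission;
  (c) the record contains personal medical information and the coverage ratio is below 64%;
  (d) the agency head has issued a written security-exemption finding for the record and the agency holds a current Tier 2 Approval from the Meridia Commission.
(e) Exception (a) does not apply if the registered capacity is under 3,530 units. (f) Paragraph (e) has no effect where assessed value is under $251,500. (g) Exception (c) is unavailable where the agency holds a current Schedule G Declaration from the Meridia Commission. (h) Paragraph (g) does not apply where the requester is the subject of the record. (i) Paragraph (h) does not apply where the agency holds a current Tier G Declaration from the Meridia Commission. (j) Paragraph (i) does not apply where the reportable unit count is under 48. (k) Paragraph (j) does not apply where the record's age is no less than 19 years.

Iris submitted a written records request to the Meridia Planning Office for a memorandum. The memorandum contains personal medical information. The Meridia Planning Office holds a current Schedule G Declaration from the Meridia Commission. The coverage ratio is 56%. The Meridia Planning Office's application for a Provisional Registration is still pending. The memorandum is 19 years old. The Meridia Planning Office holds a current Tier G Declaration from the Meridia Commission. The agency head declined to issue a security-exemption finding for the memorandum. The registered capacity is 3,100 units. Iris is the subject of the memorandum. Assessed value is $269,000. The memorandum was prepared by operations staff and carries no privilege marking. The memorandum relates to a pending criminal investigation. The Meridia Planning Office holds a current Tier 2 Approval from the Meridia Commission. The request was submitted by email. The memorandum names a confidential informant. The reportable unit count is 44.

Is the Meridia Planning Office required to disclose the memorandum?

Exception (a) does not apply: the memorandum carries no privilege marking.
Exception (b) does not apply: the Provisional Registration is not current.
Exception (c)'s conditions are all satisfied: the memorandum contains personal medical information; the coverage ratio is 56%, below the 64% limit. However, paragraphs (g)–(k) must be considered: (g) operates against (c): a current Schedule G Declaration is held. (h) operates (Iris is the subject of the memorandum), but is set aside by (i): (i) operates against (h): a current Tier G Declaration is held. (j) is triggered (the reportable unit count is 44, under the 48 limit), but yields to (k): (k) is triggered — the record's age is 19 years, meeting the 19 years threshold. (c) is therefore removed.
Exception (d) requires that the agency head has issued a written security-exemption finding for the record; but the agency head declined to issue a security-exemption finding, so (d) is unavailable.
Every exception is unavailable, so the rule governs.

Yes — the Meridia Planning Office must disclose the memorandum.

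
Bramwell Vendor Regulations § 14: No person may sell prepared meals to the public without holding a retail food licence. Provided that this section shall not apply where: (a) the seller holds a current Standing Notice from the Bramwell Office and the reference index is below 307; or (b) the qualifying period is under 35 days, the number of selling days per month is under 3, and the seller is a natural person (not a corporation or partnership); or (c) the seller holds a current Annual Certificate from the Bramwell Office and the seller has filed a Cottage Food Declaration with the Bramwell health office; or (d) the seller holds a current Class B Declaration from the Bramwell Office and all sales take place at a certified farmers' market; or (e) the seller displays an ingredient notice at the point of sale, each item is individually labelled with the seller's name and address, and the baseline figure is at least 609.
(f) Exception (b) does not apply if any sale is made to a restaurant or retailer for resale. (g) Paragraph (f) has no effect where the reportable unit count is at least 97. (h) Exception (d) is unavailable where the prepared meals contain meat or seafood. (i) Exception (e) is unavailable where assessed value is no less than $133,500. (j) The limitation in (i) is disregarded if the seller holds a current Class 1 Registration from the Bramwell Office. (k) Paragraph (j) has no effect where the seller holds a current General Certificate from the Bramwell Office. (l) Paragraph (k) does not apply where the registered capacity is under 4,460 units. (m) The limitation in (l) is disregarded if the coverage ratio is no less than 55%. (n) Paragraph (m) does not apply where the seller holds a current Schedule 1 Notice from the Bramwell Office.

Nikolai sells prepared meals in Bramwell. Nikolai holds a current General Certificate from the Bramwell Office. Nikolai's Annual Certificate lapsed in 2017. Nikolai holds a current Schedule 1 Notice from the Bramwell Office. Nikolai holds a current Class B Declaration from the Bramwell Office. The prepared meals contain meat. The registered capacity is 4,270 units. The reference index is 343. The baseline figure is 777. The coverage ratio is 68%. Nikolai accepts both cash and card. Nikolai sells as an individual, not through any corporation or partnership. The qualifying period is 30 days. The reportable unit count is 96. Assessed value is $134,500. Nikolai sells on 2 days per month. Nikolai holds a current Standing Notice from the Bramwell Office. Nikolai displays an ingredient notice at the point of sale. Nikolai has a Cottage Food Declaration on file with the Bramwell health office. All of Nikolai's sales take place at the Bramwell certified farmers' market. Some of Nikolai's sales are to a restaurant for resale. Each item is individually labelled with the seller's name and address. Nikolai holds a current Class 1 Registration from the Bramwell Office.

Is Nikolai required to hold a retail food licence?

No — exception (e) applies; Nikolai is not required to hold a retail food licence.

Exception (a) does not apply: the reference index is 343, not below 307.
All of (b)'s requirements are met (the qualifying period is 30 days, under the 35 days limit; the number of selling days per month is 2, under the 3 limit; the seller is a natural person). Turning to paragraphs (f)–(g): (f) operates against (b): some sales are to a restaurant for resale. (g), which would lift (f), is inapplicable — the reportable unit count is 96, short of 97. Exception (b) does not apply.
Exception (c) does not apply: the Annual Certificate is not current.
Exception (d)'s conditions are all satisfied: a current Class B Declaration is held; all sales are at a certified farmers' market. But: (h) is triggered — the prepared meals contain meat. Exception (d) does not apply.
Exception (e) is satisfied on its face — an ingredient notice is displayed; items are individually labelled; the baseline figure is 777, meeting the 609 threshold. Considering the limiting provisions: (i) would limit (e) — assessed value is $134,500, meeting the $133,500 threshold — but (j) sets (i) aside: (j) is engaged — a current Class 1 Registration is held. (k) operates (a current General Certificate is held), but is set aside by (l): (l) applies — the registered capacity is 4,270 units, under the 4,460 units limit. (m) is triggered (the coverage ratio is 68%, meeting the 55% threshold), but is itself disapplied by (n): (n) operates against (m): a current Schedule 1 Notice is held. So (e) applies.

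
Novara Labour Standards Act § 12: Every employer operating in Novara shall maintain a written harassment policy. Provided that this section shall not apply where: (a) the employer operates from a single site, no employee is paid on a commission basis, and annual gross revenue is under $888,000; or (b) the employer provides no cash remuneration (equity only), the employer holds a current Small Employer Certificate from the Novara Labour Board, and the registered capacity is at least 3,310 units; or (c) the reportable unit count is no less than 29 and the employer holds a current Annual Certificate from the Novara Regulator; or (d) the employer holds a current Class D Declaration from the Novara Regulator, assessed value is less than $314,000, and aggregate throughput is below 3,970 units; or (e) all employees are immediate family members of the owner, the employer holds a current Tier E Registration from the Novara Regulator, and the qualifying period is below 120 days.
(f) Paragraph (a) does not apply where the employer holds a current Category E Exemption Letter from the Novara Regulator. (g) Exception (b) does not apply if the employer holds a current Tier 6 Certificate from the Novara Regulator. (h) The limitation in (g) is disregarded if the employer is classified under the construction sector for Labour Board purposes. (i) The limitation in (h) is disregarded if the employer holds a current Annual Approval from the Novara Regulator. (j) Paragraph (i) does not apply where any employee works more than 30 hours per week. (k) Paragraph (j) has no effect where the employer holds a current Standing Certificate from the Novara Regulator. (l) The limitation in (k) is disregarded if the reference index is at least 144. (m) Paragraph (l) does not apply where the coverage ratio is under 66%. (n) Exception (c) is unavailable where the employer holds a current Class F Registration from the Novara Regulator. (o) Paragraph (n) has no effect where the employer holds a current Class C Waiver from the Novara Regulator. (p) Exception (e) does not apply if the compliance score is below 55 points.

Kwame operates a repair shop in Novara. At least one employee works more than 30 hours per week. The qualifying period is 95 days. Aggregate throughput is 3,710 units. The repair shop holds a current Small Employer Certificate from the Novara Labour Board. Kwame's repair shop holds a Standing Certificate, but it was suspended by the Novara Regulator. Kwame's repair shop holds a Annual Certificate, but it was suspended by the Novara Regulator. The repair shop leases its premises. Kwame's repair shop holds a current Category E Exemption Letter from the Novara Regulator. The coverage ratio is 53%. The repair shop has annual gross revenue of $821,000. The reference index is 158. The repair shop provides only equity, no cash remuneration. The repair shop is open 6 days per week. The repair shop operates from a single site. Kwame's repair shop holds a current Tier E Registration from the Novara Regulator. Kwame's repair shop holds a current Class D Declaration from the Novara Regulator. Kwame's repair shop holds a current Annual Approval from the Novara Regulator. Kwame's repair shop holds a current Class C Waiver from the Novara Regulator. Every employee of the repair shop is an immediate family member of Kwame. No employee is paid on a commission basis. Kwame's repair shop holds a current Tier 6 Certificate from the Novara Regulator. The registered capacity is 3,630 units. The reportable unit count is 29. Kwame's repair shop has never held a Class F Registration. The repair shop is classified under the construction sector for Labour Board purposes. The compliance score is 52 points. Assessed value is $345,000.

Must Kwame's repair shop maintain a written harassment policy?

No — exception (b) applies; Kwame's repair shop is not required to maintain a written harassment policy.

Exception (a): the employer operates from a single site; no employee is paid on commission; annual gross revenue is $821,000, under the $888,000 limit — every condition holds. But: (f) is engaged — a current Category E Exemption Letter is held. Exception (a) does not apply.
Exception (b) is satisfied on its face — remuneration is equity-only; a current Small Employer Certificate is held; the registered capacity is 3,630 units, meeting the 3,310 units threshold. Considering the limiting provisions: (g) is triggered (a current Tier 6 Certificate is held), but is set aside by (h): (h) operates against (g): the repair shop is classified under the construction sector. (i) would limit (h) — a current Annual Approval is held — but (j) sets (i) aside: (j) operates against (i): at least one employee exceeds 30 hours/week. (k), which would lift (j), is not engaged — the Standing Certificate is not current. (b) remains available.
Exception (c) fails — the Annual Certificate is not current.
Exception (d) requires that assessed value is less than $314,000; but assessed value is $345,000, not less than $314,000, so (d) is unavailable.
Exception (e) is satisfied on its face — every employee is an immediate family member; a current Tier E Registration is held; the qualifying period is 95 days, below the 120 days limit. But: (p) operates against (e): the compliance score is 52 points, below the 55 points limit. (e) is therefore removed.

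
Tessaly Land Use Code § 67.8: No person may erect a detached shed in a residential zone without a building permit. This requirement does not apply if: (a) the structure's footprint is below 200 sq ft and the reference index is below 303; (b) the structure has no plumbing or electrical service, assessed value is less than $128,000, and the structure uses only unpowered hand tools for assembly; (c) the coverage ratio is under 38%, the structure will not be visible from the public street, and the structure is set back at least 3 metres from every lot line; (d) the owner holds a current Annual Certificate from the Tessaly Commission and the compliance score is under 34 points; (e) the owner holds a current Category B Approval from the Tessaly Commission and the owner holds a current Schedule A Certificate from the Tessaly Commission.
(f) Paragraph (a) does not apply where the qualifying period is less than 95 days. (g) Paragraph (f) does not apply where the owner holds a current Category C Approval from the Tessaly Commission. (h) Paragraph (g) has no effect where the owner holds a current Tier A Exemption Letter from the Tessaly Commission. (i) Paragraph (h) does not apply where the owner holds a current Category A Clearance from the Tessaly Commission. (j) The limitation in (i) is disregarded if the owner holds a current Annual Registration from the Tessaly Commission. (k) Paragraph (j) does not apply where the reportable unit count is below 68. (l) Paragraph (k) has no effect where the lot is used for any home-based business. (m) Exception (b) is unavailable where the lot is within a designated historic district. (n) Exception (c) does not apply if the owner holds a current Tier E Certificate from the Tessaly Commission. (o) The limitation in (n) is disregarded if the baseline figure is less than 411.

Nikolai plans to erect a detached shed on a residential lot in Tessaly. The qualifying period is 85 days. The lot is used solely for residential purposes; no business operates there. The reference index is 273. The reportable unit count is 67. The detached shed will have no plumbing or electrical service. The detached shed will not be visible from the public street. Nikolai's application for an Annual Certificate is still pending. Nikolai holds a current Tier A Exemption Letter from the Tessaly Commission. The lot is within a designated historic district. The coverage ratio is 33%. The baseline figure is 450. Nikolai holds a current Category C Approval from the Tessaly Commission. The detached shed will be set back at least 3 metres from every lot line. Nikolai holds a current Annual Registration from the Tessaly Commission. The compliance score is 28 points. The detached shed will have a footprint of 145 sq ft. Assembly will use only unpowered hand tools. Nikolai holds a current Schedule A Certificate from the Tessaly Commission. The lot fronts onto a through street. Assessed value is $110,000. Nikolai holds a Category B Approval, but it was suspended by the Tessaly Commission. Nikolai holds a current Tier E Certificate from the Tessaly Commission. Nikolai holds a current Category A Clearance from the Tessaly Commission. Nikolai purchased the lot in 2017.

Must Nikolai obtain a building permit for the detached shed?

All of (a)'s requirements are met (the structure's footprint is 145 sq ft, below the 200 sq ft limit; the reference index is 273, below the 303 limit). As to paragraphs (f)–(l): (f) would limit (a) — the qualifying period is 85 days, less than the 95 days limit — but (g) sets (f) aside: (g) operates against (f): a current Category C Approval is held. (h) would limit (g) — a current Tier A Exemption Letter is held — but (i) sets (h) aside: (i) operates against (h): a current Category A Clearance is held. (j) would limit (i) — a current Annual Registration is held — but (k) sets (j) aside: (k) is engaged — the reportable unit count is 67, below the 68 limit. (l) is not engaged (the lot is solely residential), so (k) stands. So (a) applies.
All of (b)'s requirements are met (there is no plumbing or electrical service; assessed value is $110,000, less than the $128,000 limit; assembly uses only hand tools). But: (m) operates against (b): the lot is in a historic district. So (b) is unavailable.
Exception (c) is satisfied on its face — the coverage ratio is 33%, under the 38% limit; the structure will not be visible from the street; the setback is at least 3 m on every side. But: (n) applies — a current Tier E Certificate is held. (o) is not triggered (the baseline figure is 450, not less than 411), so (n) stands. Exception (c) does not apply.
Exception (d) requires that the owner holds a current Annual Certificate from the Tessaly Commission; but the Annual Certificate is not current, so (d) is unavailable.
Exception (e) requires that the owner holds a current Category B Approval from the Tessaly Commission; but there is no Category B Approval in force, so (e) is unavailable.

No — exception (a) applies; Nikolai does not need a building permit.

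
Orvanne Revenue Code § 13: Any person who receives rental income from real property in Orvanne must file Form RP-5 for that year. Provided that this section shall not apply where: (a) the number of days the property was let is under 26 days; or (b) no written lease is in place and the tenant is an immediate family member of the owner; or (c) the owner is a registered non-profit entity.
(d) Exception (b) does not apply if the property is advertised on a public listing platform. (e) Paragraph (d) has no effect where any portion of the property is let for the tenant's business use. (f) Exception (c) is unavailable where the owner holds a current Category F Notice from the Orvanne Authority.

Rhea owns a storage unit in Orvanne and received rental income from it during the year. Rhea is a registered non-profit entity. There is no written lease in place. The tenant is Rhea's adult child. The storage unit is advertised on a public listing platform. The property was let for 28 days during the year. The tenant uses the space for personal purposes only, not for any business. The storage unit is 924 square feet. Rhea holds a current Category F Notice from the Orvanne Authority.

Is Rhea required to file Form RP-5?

Exception (a) fails — the number of days the property was let is 28 days, not under 26 days.
Exception (b)'s conditions are all satisfied: there is no written lease; the tenant is an immediate family member. However, paragraphs (d)–(e) must be considered: (d) operates against (b): the property is publicly advertised. (e), which would lift (d), does not operate here — the space is used for personal purposes only. Exception (b) does not apply.
Exception (c) is satisfied on its face — Rhea is a registered non-profit. However, paragraph (f) must be considered: (f) is triggered — a current Category F Notice is held. So (c) is unavailable.
None of the exceptions is available; § 13 applies in full.

Yes — Rhea must file Form RP-5.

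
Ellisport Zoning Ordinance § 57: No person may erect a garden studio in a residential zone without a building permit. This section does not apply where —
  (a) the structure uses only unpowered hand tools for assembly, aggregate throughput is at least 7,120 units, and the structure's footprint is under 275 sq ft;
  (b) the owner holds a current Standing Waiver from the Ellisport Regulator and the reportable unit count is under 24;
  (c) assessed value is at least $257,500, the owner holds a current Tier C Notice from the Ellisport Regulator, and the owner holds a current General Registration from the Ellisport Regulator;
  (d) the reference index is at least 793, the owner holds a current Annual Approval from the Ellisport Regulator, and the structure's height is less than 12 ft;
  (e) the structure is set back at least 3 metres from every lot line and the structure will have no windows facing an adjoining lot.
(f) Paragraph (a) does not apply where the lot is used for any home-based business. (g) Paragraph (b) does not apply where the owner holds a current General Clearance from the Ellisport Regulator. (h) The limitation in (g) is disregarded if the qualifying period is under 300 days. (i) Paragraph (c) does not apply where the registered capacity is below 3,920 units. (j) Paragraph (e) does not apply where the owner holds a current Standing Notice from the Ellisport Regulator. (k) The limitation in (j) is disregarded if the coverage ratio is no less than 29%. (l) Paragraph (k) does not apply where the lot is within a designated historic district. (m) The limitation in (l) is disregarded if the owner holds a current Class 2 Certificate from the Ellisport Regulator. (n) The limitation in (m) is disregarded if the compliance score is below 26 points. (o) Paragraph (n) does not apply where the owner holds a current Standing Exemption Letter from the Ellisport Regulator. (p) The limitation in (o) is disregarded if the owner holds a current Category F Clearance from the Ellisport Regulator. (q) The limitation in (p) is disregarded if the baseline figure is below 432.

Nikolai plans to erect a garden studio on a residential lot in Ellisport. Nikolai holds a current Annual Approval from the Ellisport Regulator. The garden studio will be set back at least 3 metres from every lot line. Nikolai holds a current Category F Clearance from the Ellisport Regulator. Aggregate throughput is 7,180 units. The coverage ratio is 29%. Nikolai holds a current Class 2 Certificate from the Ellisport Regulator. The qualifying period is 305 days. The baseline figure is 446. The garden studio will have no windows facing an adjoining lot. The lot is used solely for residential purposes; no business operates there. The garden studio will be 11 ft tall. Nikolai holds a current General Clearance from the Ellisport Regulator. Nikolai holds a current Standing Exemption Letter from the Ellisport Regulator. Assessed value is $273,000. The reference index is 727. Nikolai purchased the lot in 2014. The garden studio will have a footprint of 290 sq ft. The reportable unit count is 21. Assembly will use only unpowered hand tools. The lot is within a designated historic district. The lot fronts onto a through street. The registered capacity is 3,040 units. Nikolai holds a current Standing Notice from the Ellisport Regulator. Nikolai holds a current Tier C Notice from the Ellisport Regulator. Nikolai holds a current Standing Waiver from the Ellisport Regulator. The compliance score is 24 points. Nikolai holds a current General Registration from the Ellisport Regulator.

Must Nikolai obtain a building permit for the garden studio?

Yes — Nikolai must obtain a building permit.

Exception (a) fails — the structure's footprint is 290 sq ft, not under 275 sq ft.
Exception (b)'s conditions are all satisfied: a current Standing Waiver is held; the reportable unit count is 21, under the 24 limit. However, paragraphs (g)–(h) must be considered: (g) is triggered — a current General Clearance is held. (h) is inapplicable (the qualifying period is 305 days, not under 300 days), so (g) stands. So (b) is unavailable.
Exception (c) is satisfied on its face — assessed value is $273,000, meeting the $257,500 threshold; a current Tier C Notice is held; a current General Registration is held. However, paragraph (i) must be considered: (i) applies — the registered capacity is 3,040 units, below the 3,920 units limit. So (c) is unavailable.
Exception (d) fails — the reference index is 727, short of 793.
Exception (e): the setback is at least 3 m on every side; no windows face an adjoining lot — every condition holds. Turning to paragraphs (j)–(q): (j) applies — a current Standing Notice is held. (k) operates (the coverage ratio is 29%, meeting the 29% threshold), but is set aside by (l): (l) operates against (k): the lot is in a historic district. (m) would limit (l) — a current Class 2 Certificate is held — but (n) sets (m) aside: (n) applies — the compliance score is 24 points, below the 26 points limit. (o) would limit (n) — a current Standing Exemption Letter is held — but (p) sets (o) aside: (p) operates against (o): a current Category F Clearance is held. (q) is not triggered (the baseline figure is 446, not below 432), so (p) stands. (e) is therefore removed.
Every exception is unavailable, so the rule governs.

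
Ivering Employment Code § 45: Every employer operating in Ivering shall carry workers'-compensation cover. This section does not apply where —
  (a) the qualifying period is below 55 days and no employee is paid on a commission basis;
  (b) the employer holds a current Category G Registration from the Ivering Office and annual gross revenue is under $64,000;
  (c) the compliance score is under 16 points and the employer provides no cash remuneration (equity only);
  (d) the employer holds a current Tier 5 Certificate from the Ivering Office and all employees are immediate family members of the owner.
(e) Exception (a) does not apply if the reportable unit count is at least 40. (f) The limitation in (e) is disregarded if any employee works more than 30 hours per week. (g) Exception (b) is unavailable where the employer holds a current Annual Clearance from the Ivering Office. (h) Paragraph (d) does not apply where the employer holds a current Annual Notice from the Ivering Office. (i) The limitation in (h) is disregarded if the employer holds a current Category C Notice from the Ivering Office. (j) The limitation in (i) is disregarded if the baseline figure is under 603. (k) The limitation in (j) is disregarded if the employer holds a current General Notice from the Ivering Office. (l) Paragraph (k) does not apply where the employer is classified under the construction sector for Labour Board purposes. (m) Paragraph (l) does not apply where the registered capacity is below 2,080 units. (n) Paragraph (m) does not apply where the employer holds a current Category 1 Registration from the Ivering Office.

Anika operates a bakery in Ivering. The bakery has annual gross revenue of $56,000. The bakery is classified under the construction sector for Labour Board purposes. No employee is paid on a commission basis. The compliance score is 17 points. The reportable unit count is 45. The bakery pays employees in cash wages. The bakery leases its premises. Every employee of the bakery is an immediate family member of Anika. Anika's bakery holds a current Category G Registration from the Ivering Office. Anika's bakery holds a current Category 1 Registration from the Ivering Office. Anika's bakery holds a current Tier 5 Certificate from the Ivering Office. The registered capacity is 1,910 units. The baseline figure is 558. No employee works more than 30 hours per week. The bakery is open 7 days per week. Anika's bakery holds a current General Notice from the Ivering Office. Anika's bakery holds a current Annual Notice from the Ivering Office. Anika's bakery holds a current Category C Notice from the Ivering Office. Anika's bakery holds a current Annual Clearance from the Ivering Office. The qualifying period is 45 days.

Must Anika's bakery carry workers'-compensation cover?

Yes — Anika's bakery must carry workers'-compensation cover.

Exception (a): the qualifying period is 45 days, below the 55 days limit; no employee is paid on commission — every condition holds. But: (e) applies — the reportable unit count is 45, meeting the 40 threshold. (f), which would lift (e), is not engaged — no employee exceeds 30 hours/week. So (a) is unavailable.
All of (b)'s requirements are met (a current Category G Registration is held; annual gross revenue is $56,000, under the $64,000 limit). But: (g) operates against (b): a current Annual Clearance is held. Exception (b) does not apply.
Exception (c) fails — the compliance score is 17 points, not under 16 points.
Exception (d): a current Tier 5 Certificate is held; every employee is an immediate family member — every condition holds. But: (h) operates against (d): a current Annual Notice is held. (i) is engaged (a current Category C Notice is held), but is set aside by (j): (j) operates against (i): the baseline figure is 558, under the 603 limit. (k) is triggered (a current General Notice is held), but yields to (l): (l) applies — the bakery is classified under the construction sector. (m) operates (the registered capacity is 1,910 units, below the 2,080 units limit), but yields to (n): (n) is triggered — a current Category 1 Registration is held. (d) is therefore removed.
No exception applies. The general rule governs.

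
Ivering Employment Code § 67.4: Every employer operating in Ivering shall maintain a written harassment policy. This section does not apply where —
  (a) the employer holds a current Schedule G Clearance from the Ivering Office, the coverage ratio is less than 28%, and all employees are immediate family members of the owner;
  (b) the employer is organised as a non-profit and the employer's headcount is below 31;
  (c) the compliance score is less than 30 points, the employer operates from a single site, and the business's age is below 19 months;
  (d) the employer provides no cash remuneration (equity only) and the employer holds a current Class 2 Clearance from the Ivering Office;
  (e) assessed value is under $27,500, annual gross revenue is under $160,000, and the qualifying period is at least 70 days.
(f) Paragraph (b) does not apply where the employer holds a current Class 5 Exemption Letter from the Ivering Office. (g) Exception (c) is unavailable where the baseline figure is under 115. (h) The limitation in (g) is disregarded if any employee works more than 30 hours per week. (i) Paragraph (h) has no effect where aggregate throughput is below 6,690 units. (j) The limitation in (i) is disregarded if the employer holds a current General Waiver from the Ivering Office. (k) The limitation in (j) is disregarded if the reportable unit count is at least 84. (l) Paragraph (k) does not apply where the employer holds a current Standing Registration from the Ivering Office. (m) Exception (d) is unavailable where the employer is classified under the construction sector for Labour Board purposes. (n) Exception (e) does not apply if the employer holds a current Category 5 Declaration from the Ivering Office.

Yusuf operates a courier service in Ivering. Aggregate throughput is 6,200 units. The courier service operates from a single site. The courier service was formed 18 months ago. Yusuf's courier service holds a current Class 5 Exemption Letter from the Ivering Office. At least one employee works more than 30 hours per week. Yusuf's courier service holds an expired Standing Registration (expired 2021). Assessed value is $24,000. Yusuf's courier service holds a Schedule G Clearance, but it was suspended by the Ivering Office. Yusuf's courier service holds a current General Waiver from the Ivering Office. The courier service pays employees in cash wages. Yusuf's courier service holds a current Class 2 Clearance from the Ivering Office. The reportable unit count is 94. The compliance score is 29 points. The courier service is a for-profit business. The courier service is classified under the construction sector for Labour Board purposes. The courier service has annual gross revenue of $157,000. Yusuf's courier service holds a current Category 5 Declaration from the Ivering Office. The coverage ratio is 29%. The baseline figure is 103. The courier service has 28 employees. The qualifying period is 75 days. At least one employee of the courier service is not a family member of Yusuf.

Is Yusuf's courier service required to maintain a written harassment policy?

Exception (a) does not apply: the Schedule G Clearance is not current.
Exception (b) requires that the employer is organised as a non-profit; but the employer is for-profit, so (b) is unavailable.
All of (c)'s requirements are met (the compliance score is 29 points, less than the 30 points limit; the employer operates from a single site; the business's age is 18 months, below the 19 months limit). But: (g) applies — the baseline figure is 103, under the 115 limit. (h) would limit (g) — at least one employee exceeds 30 hours/week — but (i) sets (h) aside: (i) operates against (h): aggregate throughput is 6,200 units, below the 6,690 units limit. (j) would limit (i) — a current General Waiver is held — but (k) sets (j) aside: (k) operates against (j): the reportable unit count is 94, meeting the 84 threshold. (l), which would lift (k), is not triggered — no current Standing Registration is held. (c) is therefore removed.
Exception (d) requires that the employer provides no cash remuneration (equity only); but employees are paid cash wages, so (d) is unavailable.
All of (e)'s requirements are met (assessed value is $24,000, under the $27,500 limit; annual gross revenue is $157,000, under the $160,000 limit; the qualifying period is 75 days, meeting the 70 days threshold). But applying paragraph (n): (n) applies — a current Category 5 Declaration is held. (e) is therefore removed.
No exception is made out. Yusuf's courier service falls within the general rule.

Yes — Yusuf's courier service must maintain a written harassment policy.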